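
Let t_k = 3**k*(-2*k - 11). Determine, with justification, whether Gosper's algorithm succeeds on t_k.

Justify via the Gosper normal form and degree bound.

Ratio r(k) = 3*(2*k + 13)/(2*k + 11).
Normal form (A,B,C) = (3, 1, k + 11/2).
Solve (3)·f(k+1) − (1)·f(k) = k + 11/2.
From deg A=0, deg B=0, deg C=1: d=1.
Coefficient equations give f(k) = (k + 4)/2.
Get s_k = R·t_k = 3**k*(-k - 4) with R(k) = B(k−1)f(k)/C(k) = (k + 4)/(2*k + 11).
Check: Δs_k = 3**k*(-2*k - 11). ✓

Yes. s_k = 3**k*(-k - 4).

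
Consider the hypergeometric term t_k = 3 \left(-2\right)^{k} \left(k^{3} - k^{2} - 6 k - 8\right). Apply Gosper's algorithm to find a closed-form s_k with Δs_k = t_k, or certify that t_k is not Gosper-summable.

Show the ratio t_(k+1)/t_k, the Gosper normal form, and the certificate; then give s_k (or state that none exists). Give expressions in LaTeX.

t_(k+1)/t_k = 2*(-k**3 - 2*k**2 + 5*k + 14)/(k**3 - k**2 - 6*k - 8).
Take A(k)=-2, B(k)=1, C(k)=k**3 - k**2 - 6*k - 8.
Solve (-2)·f(k+1) − (1)·f(k) = k**3 - k**2 - 6*k - 8.
d = 3 from the (0,0,3) case.
Solving with deg f ≤ 3: f(k) = -(k**3 - 3*k**2 - 4*k - 4)/3.
Then R = B(k−1)f/C = -(k**3 - 3*k**2 - 4*k - 4)/(3*(k**3 - k**2 - 6*k - 8)), so s_k = R(k)·t_k = (-2)**k*(-k**3 + 3*k**2 + 4*k + 4).
Δs = 3*(-2)**k*(k**3 - k**2 - 6*k - 8), as required.

s_k = \left(-2\right)^{k} \left(- k^{3} + 3 k^{2} + 4 k + 4\right)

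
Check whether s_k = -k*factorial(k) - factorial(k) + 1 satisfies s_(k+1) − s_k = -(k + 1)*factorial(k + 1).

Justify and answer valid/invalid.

s_(k+1) = -k**2*factorial(k) - 3*k*factorial(k) - 2*factorial(k) + 1
s_(k+1) − s_k = -(k + 1)*factorial(k + 1)
(s_(k+1) − s_k) − t_k = 0

valid (s_(k+1) − s_k reduces to t_k)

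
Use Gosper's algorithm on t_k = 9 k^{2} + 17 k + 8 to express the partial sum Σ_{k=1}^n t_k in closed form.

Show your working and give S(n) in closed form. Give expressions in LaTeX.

S(n) = n \left(3 n^{2} + 13 n + 18\right)

Ratio r(k) = (9*k**2 + 35*k + 34)/(9*k**2 + 17*k + 8).
Gosper form: A/B · C(k+1)/C(k) with A=1, B=1, C=k**2 + 17*k/9 + 8/9.
Need (1)·f(k+1) − (1)·f(k) = k**2 + 17*k/9 + 8/9.
deg f ≤ 3 (via 0,0,2).
Match coefficients ⇒ f(k) = k*(k + 1)*(3*k + 1)/9.
R(k) = B(k−1)·f(k)/C(k) = k*(3*k + 1)/(9*k + 8); s_k = R·t_k = k*(3*k**2 + 4*k + 1).
Check: Δs_k = 9*k**2 + 17*k + 8. ✓
Σ_(k=1)^n t_k = s_(n+1) − s_(1) = (3*n**3 + 13*n**2 + 18*n + 8) − (8), i.e. n*(3*n**2 + 13*n + 18).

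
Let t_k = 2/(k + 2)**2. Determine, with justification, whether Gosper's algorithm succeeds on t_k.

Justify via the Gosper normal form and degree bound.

r(k) = (k + 2)**2/(k + 3)**2 after simplifying.
Normal form (A,B,C) = (k**2 + 4*k + 4, k**2 + 6*k + 9, 1).
Set up (k**2 + 4*k + 4)·f(k+1) − (k**2 + 4*k + 4)·f(k) − (1) = 0.
deg f ≤ 0 (via 2,2,0).
f = c0 ⇒ A·f(k+1) − B(k−1)·f(k) − C = -1. The system {-1 = 0} is inconsistent; no antidifference.

No — t_k has no hypergeometric antidifference.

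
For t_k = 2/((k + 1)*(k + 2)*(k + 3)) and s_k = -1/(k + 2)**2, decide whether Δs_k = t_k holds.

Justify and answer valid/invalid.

s_(k+1) = -1/(k + 3)**2
s_(k+1) − s_k = -1/(k + 3)**2 + (k + 2)**(-2)
(s_(k+1) − s_k) − t_k = (-3*k - 7)/(k**5 + 11*k**4 + 47*k**3 + 97*k**2 + 96*k + 36)

Invalid: residual (-3*k - 7)/(k**5 + 11*k**4 + 47*k**3 + 97*k**2 + 96*k + 36) ≠ 0.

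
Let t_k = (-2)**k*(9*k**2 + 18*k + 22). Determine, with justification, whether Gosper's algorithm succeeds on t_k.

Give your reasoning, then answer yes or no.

Yes. s_k = (-2)**k*(-3*k**2 - 2*k - 4).

r(k) = 2*(-9*k**2 - 36*k - 49)/(9*k**2 + 18*k + 22) after simplifying.
Take A(k)=-2, B(k)=1, C(k)=k**2 + 2*k + 22/9.
Solve (-2)·f(k+1) − (1)·f(k) = k**2 + 2*k + 22/9.
deg f ≤ 2 (via 0,0,2).
Solving with deg f ≤ 2: f(k) = -(3*k**2 + 2*k + 4)/9.
R(k) = B(k−1)·f(k)/C(k) = -(3*k**2 + 2*k + 4)/(9*k**2 + 18*k + 22); s_k = R·t_k = (-2)**k*(-3*k**2 - 2*k - 4).
Check: Δs_k = (-2)**k*(9*k**2 + 18*k + 22). ✓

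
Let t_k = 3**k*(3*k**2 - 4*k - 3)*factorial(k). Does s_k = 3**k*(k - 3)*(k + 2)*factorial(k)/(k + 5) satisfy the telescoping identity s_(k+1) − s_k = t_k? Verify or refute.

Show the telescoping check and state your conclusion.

s_(k+1) = 3**(k + 1)*(k - 2)*(k + 3)*factorial(k + 1)/(k + 6)
s_(k+1) − s_k = 3**k*(3*k**4 + 20*k**3 + 10*k**2 - 81*k - 54)*factorial(k)/((k + 5)*(k + 6))
(s_(k+1) − s_k) − t_k = -3**(k + 1)*(3*k**3 + 11*k**2 - 24*k - 12)*factorial(k)/((k + 5)*(k + 6))

Invalid: residual -3**(k + 1)*(3*k**3 + 11*k**2 - 24*k - 12)*factorial(k)/((k + 5)*(k + 6)) ≠ 0.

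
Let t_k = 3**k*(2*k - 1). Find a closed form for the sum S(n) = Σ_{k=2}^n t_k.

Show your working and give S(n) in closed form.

S(n) = 3**(n + 1)*(n - 1)

Step 1: r(k) = 3*(2*k + 1)/(2*k - 1).
Take A(k)=3, B(k)=1, C(k)=k - 1/2.
Solve (3)·f(k+1) − (1)·f(k) = k - 1/2.
d = 1 from the (0,0,1) case.
A polynomial solution: f(k) = (k - 2)/2.
Then R = B(k−1)f/C = (k - 2)/(2*k - 1), so s_k = R(k)·t_k = 3**k*(k - 2).
s_(k+1) − s_k = 3**k*(2*k - 1) = t_k.
Telescope: S(n) = s_(n+1) − s_(2) = 3**(n + 1)*(n - 1) − (0) = 3**(n + 1)*(n - 1).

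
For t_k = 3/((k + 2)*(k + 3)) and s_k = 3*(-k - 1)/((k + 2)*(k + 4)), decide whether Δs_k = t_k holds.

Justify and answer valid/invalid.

s_(k+1) = 3*(-k - 2)/((k + 3)*(k + 5))
s_(k+1) − s_k = 3*(k**2 + 3*k - 1)/(k**4 + 14*k**3 + 71*k**2 + 154*k + 120)
(s_(k+1) − s_k) − t_k = 9*(-2*k - 7)/(k**4 + 14*k**3 + 71*k**2 + 154*k + 120)

Invalid: residual 9*(-2*k - 7)/(k**4 + 14*k**3 + 71*k**2 + 154*k + 120) ≠ 0.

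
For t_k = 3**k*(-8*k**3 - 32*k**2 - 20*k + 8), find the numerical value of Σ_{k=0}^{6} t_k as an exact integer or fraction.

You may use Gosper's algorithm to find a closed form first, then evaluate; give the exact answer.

Compute t_(k+1)/t_k: get 3*(2*k**3 + 14*k**2 + 27*k + 13)/(2*k**3 + 8*k**2 + 5*k - 2).
Take A(k)=3, B(k)=1, C(k)=k**3 + 4*k**2 + 5*k/2 - 1.
f must satisfy (3)·f(k+1) − (1)·f(k) = k**3 + 4*k**2 + 5*k/2 - 1.
Degrees (0,0,3) ⇒ d ≤ 3.
Match coefficients ⇒ f(k) = (2*k**3 - k**2 - k - 2)/4.
So s_k = (B(k−1)f/C)·t_k = ((2*k**3 - k**2 - k - 2)/(2*(2*k**3 + 8*k**2 + 5*k - 2)))·t_k = 2*3**k*(-2*k**3 + k**2 + k + 2).
Δs = 3**k*(-8*k**3 - 32*k**2 - 20*k + 8), as required.
Σ_(k=0)^(6) t_k = s_(7) − s_(0) = -2746872 − (4) = -2746876.

Σ = -2746876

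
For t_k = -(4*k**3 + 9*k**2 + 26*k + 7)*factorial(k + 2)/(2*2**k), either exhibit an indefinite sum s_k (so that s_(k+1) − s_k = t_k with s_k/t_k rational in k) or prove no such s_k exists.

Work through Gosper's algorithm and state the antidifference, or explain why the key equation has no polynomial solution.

s_k = -(4*k**2 - 3*k + 4)*factorial(k + 2)/2**k

Ratio r(k) = (4*k**4 + 33*k**3 + 119*k**2 + 214*k + 138)/(2*(4*k**3 + 9*k**2 + 26*k + 7)).
So A=k/2 + 3/2 and B=1, with C=k**3 + 9*k**2/4 + 13*k/2 + 7/4.
Solve (k/2 + 3/2)·f(k+1) − (1)·f(k) = k**3 + 9*k**2/4 + 13*k/2 + 7/4.
deg f ≤ 2 (via 1,0,3).
A polynomial solution: f(k) = (4*k**2 - 3*k + 4)/2.
R(k) = B(k−1)·f(k)/C(k) = 2*(4*k**2 - 3*k + 4)/(4*k**3 + 9*k**2 + 26*k + 7); s_k = R·t_k = -(4*k**2 - 3*k + 4)*factorial(k + 2)/2**k.
s_(k+1) − s_k = -(4*k**3 + 9*k**2 + 26*k + 7)*factorial(k + 2)/(2*2**k) = t_k.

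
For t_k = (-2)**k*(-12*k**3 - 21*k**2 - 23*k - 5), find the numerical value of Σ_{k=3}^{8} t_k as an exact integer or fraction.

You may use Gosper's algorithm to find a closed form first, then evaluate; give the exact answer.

The ratio is 2*(-12*k**3 - 57*k**2 - 101*k - 61)/(12*k**3 + 21*k**2 + 23*k + 5).
Take A(k)=-2, B(k)=1, C(k)=k**3 + 7*k**2/4 + 23*k/12 + 5/12.
Set up (-2)·f(k+1) − (1)·f(k) − (k**3 + 7*k**2/4 + 23*k/12 + 5/12) = 0.
Degrees (0,0,3) ⇒ d ≤ 3.
Coefficient equations give f(k) = -(4*k**3 - k**2 + k - 1)/12.
Then R = B(k−1)f/C = -(4*k**3 - k**2 + k - 1)/(12*k**3 + 21*k**2 + 23*k + 5), so s_k = R(k)·t_k = (-2)**k*(4*k**3 - k**2 + k - 1).
Check: Δs_k = (-2)**k*(-12*k**3 - 21*k**2 - 23*k - 5). ✓
Evaluate s at k=9 and k=3: -1455616 and -808; difference -1454808.

Σ = -1454808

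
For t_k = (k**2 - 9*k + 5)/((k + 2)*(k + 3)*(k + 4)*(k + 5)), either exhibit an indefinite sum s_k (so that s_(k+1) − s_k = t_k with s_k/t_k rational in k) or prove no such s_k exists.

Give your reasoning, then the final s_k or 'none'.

Ratio r(k) = -(k + 2)*(9*k - (k + 1)**2 + 4)/((k + 6)*(k**2 - 9*k + 5)).
Gosper form: A/B · C(k+1)/C(k) with A=k + 2, B=k + 6, C=k**2 - 9*k + 5.
f must satisfy (k + 2)·f(k+1) − (k + 5)·f(k) = k**2 - 9*k + 5.
d = 3 from the (1,1,2) case.
A polynomial solution: f(k) = k*(k**2 - 15*k + 74)/24.
Then R = B(k−1)f/C = k*(k + 5)*(k**2 - 15*k + 74)/(24*(k**2 - 9*k + 5)), so s_k = R(k)·t_k = k*(k**2 - 15*k + 74)/(24*(k + 2)*(k + 3)*(k + 4)).
Check: Δs_k = (k**2 - 9*k + 5)/(k**4 + 14*k**3 + 71*k**2 + 154*k + 120). ✓

s_k = k*(k**2 - 15*k + 74)/(24*(k + 2)*(k + 3)*(k + 4))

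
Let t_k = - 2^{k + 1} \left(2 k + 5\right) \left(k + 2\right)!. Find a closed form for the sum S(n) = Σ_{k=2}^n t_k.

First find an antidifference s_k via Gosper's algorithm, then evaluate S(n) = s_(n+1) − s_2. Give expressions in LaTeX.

S(n) = - 4 \cdot 2^{n} \left(n + 3\right)! + 192

t_(k+1)/t_k = 2*(k + 3)*(2*k + 7)/(2*k + 5).
Factor: A=2*k + 6; B=1; C=k + 5/2.
Set up (2*k + 6)·f(k+1) − (1)·f(k) − (k + 5/2) = 0.
deg f ≤ 0 (via 1,0,1).
Solve for f: f(k) = 1/2 (degree 0 ≤ 0).
Certificate R = B(k−1)f/C = 1/(2*k + 5) gives s_k = -2**(k + 1)*factorial(k + 2).
Check: Δs_k = -2**(k + 1)*(2*k + 5)*factorial(k + 2). ✓
Telescope: S(n) = s_(n+1) − s_(2) = -2**(n + 2)*factorial(n + 3) − (-192) = -4*2**n*factorial(n + 3) + 192.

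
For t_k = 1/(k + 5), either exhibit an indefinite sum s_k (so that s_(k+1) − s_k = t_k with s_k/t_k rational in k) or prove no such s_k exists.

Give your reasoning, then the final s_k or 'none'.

none (Gosper's algorithm certifies no s_k)

Compute t_(k+1)/t_k: get (k + 5)/(k + 6).
Factor: A=k + 5; B=k + 6; C=1.
Set up (k + 5)·f(k+1) − (k + 5)·f(k) − (1) = 0.
Degrees (1,1,0) ⇒ d ≤ 0.
Put f(k) = c0: A·f(k+1) − B(k−1)·f(k) − C = -1; need -1 = 0 — inconsistent ⇒ no f, not summable.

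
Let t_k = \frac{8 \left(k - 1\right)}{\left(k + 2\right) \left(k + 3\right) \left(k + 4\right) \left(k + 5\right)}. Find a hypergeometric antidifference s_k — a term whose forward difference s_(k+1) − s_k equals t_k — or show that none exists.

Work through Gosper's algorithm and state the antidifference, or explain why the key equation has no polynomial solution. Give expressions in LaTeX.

r(k) = k*(k + 2)/((k - 1)*(k + 6)) after simplifying.
Normal form (A,B,C) = (k + 2, k + 6, k - 1).
Need (k + 2)·f(k+1) − (k + 5)·f(k) = k - 1.
Bound: deg f ≤ 3.
Solve for f: f(k) = -k/2 (degree 1 ≤ 3).
Then R = B(k−1)f/C = -k*(k + 5)/(2*(k - 1)), so s_k = R(k)·t_k = -4*k/((k + 2)*(k + 3)*(k + 4)).
Δs = 8*(k - 1)/(k**4 + 14*k**3 + 71*k**2 + 154*k + 120), as required.

s_k = - \frac{4 k}{\left(k + 2\right) \left(k + 3\right) \left(k + 4\right)}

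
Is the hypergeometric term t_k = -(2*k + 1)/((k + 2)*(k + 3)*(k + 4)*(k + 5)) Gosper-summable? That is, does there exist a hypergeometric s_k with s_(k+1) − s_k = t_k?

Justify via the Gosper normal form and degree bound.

The ratio is (k + 2)*(2*k + 3)/((k + 6)*(2*k + 1)).
Normal form (A,B,C) = (k + 2, k + 6, k + 1/2).
Solve (k + 2)·f(k+1) − (k + 5)·f(k) = k + 1/2.
Degrees (1,1,1) ⇒ d ≤ 3.
Solve for f: f(k) = k*(k**2 + 9*k + 2)/48 (degree 3 ≤ 3).
R(k) = B(k−1)·f(k)/C(k) = k*(k + 5)*(k**2 + 9*k + 2)/(24*(2*k + 1)); s_k = R·t_k = k*(-k**2 - 9*k - 2)/(24*(k + 2)*(k + 3)*(k + 4)).
Check: Δs_k = (-2*k - 1)/(k**4 + 14*k**3 + 71*k**2 + 154*k + 120). ✓

Yes. s_k = k*(-k**2 - 9*k - 2)/(24*(k + 2)*(k + 3)*(k + 4)).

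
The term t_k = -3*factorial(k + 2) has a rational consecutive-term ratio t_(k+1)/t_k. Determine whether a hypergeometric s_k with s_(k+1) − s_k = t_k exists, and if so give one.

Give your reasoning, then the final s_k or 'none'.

none — t_k is not Gosper-summable

Step 1: r(k) = k + 3.
Take A(k)=k + 3, B(k)=1, C(k)=1.
Key eq: (k + 3)·f(k+1) = (1)·f(k) + (1).
Degrees (1,0,0) ⇒ d ≤ -1.
deg f ≤ -1 is impossible — no certificate.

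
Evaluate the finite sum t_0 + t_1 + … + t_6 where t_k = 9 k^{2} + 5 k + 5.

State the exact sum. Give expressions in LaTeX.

Σ = 959

The ratio is (9*k**2 + 23*k + 19)/(9*k**2 + 5*k + 5).
Gosper form: A/B · C(k+1)/C(k) with A=1, B=1, C=k**2 + 5*k/9 + 5/9.
Solve (1)·f(k+1) − (1)·f(k) = k**2 + 5*k/9 + 5/9.
d = 3 from the (0,0,2) case.
Solving with deg f ≤ 3: f(k) = k*(3*k**2 - 2*k + 4)/9.
Then R = B(k−1)f/C = k*(3*k**2 - 2*k + 4)/(9*k**2 + 5*k + 5), so s_k = R(k)·t_k = k*(3*k**2 - 2*k + 4).
Verify: 9*k**2 + 5*k + 5 matches t_k.
Sum = s_(7) − s_(0); s_(7) = 959, s_(0) = 0 ⇒ 959.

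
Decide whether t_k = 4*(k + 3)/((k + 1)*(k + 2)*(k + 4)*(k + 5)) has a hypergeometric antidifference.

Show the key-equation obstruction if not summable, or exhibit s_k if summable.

Yes. s_k = k*(k + 5)/(2*(k**2 + 5*k + 4)).

r(k) = (k + 1)*(k + 4)**2/((k + 3)**2*(k + 6)) after simplifying.
Factor: A=k + 1; B=k + 6; C=k**2 + 6*k + 9.
Need (k + 1)·f(k+1) − (k + 5)·f(k) = k**2 + 6*k + 9.
From deg A=1, deg B=1, deg C=2: d=4.
Match coefficients ⇒ f(k) = k*(k + 2)*(k + 3)*(k + 5)/8.
Get s_k = R·t_k = k*(k + 5)/(2*(k**2 + 5*k + 4)) with R(k) = B(k−1)f(k)/C(k) = k*(k + 2)*(k + 5)**2/(8*(k + 3)).
Check: Δs_k = 4*(k + 3)/(k**4 + 12*k**3 + 49*k**2 + 78*k + 40). ✓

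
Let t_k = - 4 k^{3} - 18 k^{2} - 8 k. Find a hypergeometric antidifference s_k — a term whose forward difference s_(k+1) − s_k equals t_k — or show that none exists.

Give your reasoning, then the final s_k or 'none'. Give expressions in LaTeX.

s_k = k \left(- k^{3} - 4 k^{2} + 4 k + 1\right)

Ratio r(k) = (2*k**3 + 15*k**2 + 28*k + 15)/(k*(2*k**2 + 9*k + 4)).
Factor: A=1; B=1; C=k**3 + 9*k**2/2 + 2*k.
Need (1)·f(k+1) − (1)·f(k) = k**3 + 9*k**2/2 + 2*k.
From deg A=0, deg B=0, deg C=3: d=4.
Coefficient equations give f(k) = k*(k - 1)*(k**2 + 5*k + 1)/4.
So s_k = (B(k−1)f/C)·t_k = ((k - 1)*(k**2 + 5*k + 1)/(2*(k + 4)*(2*k + 1)))·t_k = k*(-k**3 - 4*k**2 + 4*k + 1).
Δs = 2*k*(-2*k**2 - 9*k - 4), as required.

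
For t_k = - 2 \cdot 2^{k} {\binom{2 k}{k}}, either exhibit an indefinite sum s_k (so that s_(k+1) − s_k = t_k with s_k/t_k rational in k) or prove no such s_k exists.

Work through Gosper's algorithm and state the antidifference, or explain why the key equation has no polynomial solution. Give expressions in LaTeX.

r(k) = 4*(2*k + 1)/(k + 1) after simplifying.
Factor: A=8*k + 4; B=k + 1; C=1.
Need (8*k + 4)·f(k+1) − (k)·f(k) = 1.
d = -1 from the (1,1,0) case.
d = -1 < 0 ⇒ no nonzero polynomial f; not summable.

no hypergeometric antidifference exists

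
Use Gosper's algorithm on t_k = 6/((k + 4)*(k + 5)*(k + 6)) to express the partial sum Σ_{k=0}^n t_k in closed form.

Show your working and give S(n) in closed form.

S(n) = 3*(n**2 + 11*n + 10)/(20*(n**2 + 11*n + 30))

The ratio is (k + 4)/(k + 7).
Gosper form: A/B · C(k+1)/C(k) with A=k + 4, B=k + 7, C=1.
Solve (k + 4)·f(k+1) − (k + 6)·f(k) = 1.
deg f ≤ 2 (via 1,1,0).
Solving with deg f ≤ 2: f(k) = k*(k + 9)/40.
So s_k = (B(k−1)f/C)·t_k = (k*(k + 6)*(k + 9)/40)·t_k = 3*k*(k + 9)/(20*(k + 4)*(k + 5)).
Check: Δs_k = 6/(k**3 + 15*k**2 + 74*k + 120). ✓
Telescope: S(n) = s_(n+1) − s_(0) = 3*(n**2 + 11*n + 10)/(20*(n**2 + 11*n + 30)) − (0) = 3*(n**2 + 11*n + 10)/(20*(n**2 + 11*n + 30)).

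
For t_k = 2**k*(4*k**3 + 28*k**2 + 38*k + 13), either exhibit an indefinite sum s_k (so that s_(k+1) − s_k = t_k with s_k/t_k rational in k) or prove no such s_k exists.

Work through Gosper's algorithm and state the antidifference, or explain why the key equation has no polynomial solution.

s_k = 2**k*(4*k**3 + 4*k**2 - 2*k + 1)

Ratio r(k) = 2*(4*k**3 + 40*k**2 + 106*k + 83)/(4*k**3 + 28*k**2 + 38*k + 13).
Normal form (A,B,C) = (2, 1, k**3 + 7*k**2 + 19*k/2 + 13/4).
Need (2)·f(k+1) − (1)·f(k) = k**3 + 7*k**2 + 19*k/2 + 13/4.
Bound: deg f ≤ 3.
Coefficient equations give f(k) = (4*k**3 + 4*k**2 - 2*k + 1)/4.
Then R = B(k−1)f/C = (4*k**3 + 4*k**2 - 2*k + 1)/(4*k**3 + 28*k**2 + 38*k + 13), so s_k = R(k)·t_k = 2**k*(4*k**3 + 4*k**2 - 2*k + 1).
Verify: 2**k*(4*k**3 + 28*k**2 + 38*k + 13) matches t_k.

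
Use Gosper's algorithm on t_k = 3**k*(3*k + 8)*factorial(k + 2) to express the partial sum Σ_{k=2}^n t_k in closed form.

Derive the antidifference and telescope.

S(n) = 3*3**n*factorial(n + 3) - 216

r(k) = 3*(k + 3)*(3*k + 11)/(3*k + 8) after simplifying.
Gosper form: A/B · C(k+1)/C(k) with A=3*k + 9, B=1, C=k + 8/3.
Need (3*k + 9)·f(k+1) − (1)·f(k) = k + 8/3.
From deg A=1, deg B=0, deg C=1: d=0.
Solve for f: f(k) = 1/3 (degree 0 ≤ 0).
R(k) = B(k−1)·f(k)/C(k) = 1/(3*k + 8); s_k = R·t_k = 3**k*factorial(k + 2).
Check: Δs_k = 3**k*(3*k + 8)*factorial(k + 2). ✓
Evaluate: s_(n+1) = 3**(n + 1)*factorial(n + 3); subtract s_(2) = 216 ⇒ S(n) = 3*3**n*factorial(n + 3) - 216.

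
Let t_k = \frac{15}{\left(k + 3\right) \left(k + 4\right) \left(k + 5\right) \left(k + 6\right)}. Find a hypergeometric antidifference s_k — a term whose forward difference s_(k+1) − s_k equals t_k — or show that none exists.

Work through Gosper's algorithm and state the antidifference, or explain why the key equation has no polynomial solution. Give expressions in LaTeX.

s_k = \frac{k \left(k^{2} + 12 k + 47\right)}{12 \left(k + 3\right) \left(k + 4\right) \left(k + 5\right)}

The ratio is (k + 3)/(k + 7).
Factor: A=k + 3; B=k + 7; C=1.
f must satisfy (k + 3)·f(k+1) − (k + 6)·f(k) = 1.
d = 3 from the (1,1,0) case.
Solving with deg f ≤ 3: f(k) = k*(k**2 + 12*k + 47)/180.
So s_k = (B(k−1)f/C)·t_k = (k*(k + 6)*(k**2 + 12*k + 47)/180)·t_k = k*(k**2 + 12*k + 47)/(12*(k + 3)*(k + 4)*(k + 5)).
Verify: 15/(k**4 + 18*k**3 + 119*k**2 + 342*k + 360) matches t_k.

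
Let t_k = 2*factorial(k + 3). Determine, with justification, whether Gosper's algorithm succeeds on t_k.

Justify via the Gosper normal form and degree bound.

Compute t_(k+1)/t_k: get k + 4.
Normal form (A,B,C) = (k + 4, 1, 1).
Solve (k + 4)·f(k+1) − (1)·f(k) = 1.
Bound: deg f ≤ -1.
deg f ≤ -1 is impossible — no certificate.

No. Not Gosper-summable.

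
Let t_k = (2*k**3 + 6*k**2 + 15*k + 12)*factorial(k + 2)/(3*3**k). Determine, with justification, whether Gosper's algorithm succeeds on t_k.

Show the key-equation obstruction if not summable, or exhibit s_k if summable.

Ratio r(k) = (2*k**4 + 18*k**3 + 69*k**2 + 134*k + 105)/(3*(2*k**3 + 6*k**2 + 15*k + 12)).
Normal form (A,B,C) = (k/3 + 1, 1, k**3 + 3*k**2 + 15*k/2 + 6).
f must satisfy (k/3 + 1)·f(k+1) − (1)·f(k) = k**3 + 3*k**2 + 15*k/2 + 6.
Bound: deg f ≤ 2.
A polynomial solution: f(k) = 3*(2*k**2 + 2*k - 1)/2.
R(k) = B(k−1)·f(k)/C(k) = 3*(2*k**2 + 2*k - 1)/(2*k**3 + 6*k**2 + 15*k + 12); s_k = R·t_k = (2*k**2 + 2*k - 1)*factorial(k + 2)/3**k.
Verify: (2*k**3 + 6*k**2 + 15*k + 12)*factorial(k + 2)/(3*3**k) matches t_k.

Yes. s_k = (2*k**2 + 2*k - 1)*factorial(k + 2)/3**k.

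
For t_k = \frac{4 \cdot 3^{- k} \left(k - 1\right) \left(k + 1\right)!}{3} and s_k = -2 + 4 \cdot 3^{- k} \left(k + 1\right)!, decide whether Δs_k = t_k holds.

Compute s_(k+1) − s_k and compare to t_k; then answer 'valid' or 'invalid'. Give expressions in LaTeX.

valid (s_(k+1) − s_k reduces to t_k)

s_(k+1) = 4*3**(-k - 1)*factorial(k + 2) - 2
s_(k+1) − s_k = 4*(k - 1)*factorial(k + 1)/(3*3**k)
(s_(k+1) − s_k) − t_k = 0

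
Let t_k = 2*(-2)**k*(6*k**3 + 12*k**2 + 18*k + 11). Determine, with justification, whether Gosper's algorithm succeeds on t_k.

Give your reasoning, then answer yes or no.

The ratio is 2*(-6*k**3 - 30*k**2 - 60*k - 47)/(6*k**3 + 12*k**2 + 18*k + 11).
Take A(k)=-2, B(k)=1, C(k)=k**3 + 2*k**2 + 3*k + 11/6.
Solve (-2)·f(k+1) − (1)·f(k) = k**3 + 2*k**2 + 3*k + 11/6.
d = 3 from the (0,0,3) case.
Match coefficients ⇒ f(k) = -(2*k**3 + 2*k + 1)/6.
Certificate R = B(k−1)f/C = -(2*k**3 + 2*k + 1)/(6*k**3 + 12*k**2 + 18*k + 11) gives s_k = (-2)**(k + 1)*(2*k**3 + 2*k + 1).
s_(k+1) − s_k = 2*(-2)**k*(6*k**3 + 12*k**2 + 18*k + 11) = t_k.

Yes. s_k = (-2)**(k + 1)*(2*k**3 + 2*k + 1).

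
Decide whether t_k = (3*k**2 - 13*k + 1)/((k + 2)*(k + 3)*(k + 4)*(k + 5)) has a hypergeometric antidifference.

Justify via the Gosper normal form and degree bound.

Yes. s_k = k*(k**2 - 15*k + 18)/(8*(k + 2)*(k + 3)*(k + 4)).

Step 1: r(k) = (3*k**3 - k**2 - 23*k - 18)/(3*k**3 + 5*k**2 - 77*k + 6).
Normal form (A,B,C) = (k + 2, k + 6, k**2 - 13*k/3 + 1/3).
Need (k + 2)·f(k+1) − (k + 5)·f(k) = k**2 - 13*k/3 + 1/3.
d = 3 from the (1,1,2) case.
A polynomial solution: f(k) = k*(k**2 - 15*k + 18)/24.
Then R = B(k−1)f/C = k*(k + 5)*(k**2 - 15*k + 18)/(8*(3*k**2 - 13*k + 1)), so s_k = R(k)·t_k = k*(k**2 - 15*k + 18)/(8*(k + 2)*(k + 3)*(k + 4)).
Δs = (3*k**2 - 13*k + 1)/(k**4 + 14*k**3 + 71*k**2 + 154*k + 120), as required.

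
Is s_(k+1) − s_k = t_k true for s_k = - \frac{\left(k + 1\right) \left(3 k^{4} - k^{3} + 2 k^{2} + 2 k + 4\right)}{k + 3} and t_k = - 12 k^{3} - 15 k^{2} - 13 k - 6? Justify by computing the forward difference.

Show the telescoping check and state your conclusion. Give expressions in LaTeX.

s_(k+1) = (-3*k**5 - 17*k**4 - 39*k**3 - 49*k**2 - 40*k - 20)/(k + 4)
s_(k+1) − s_k = (-12*k**5 - 81*k**4 - 158*k**3 - 165*k**2 - 112*k - 44)/(k**2 + 7*k + 12)
(s_(k+1) − s_k) − t_k = 2*(9*k**4 + 52*k**3 + 56*k**2 + 43*k + 14)/(k**2 + 7*k + 12)

Invalid: residual \frac{2 \left(9 k^{4} + 52 k^{3} + 56 k^{2} + 43 k + 14\right)}{k^{2} + 7 k + 12} ≠ 0.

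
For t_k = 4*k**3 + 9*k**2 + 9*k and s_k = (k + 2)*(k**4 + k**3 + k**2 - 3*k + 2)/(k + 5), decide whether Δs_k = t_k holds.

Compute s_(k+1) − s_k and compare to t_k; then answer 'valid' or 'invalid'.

Invalid: residual 3*(-3*k**4 - 28*k**3 - 53*k**2 - 48*k + 2)/(k**2 + 11*k + 30) ≠ 0.

s_(k+1) = (k + 3)*(-3*k + (k + 1)**4 + (k + 1)**3 + (k + 1)**2 - 1)/(k + 6)
s_(k+1) − s_k = 2*(2*k**5 + 22*k**4 + 72*k**3 + 105*k**2 + 63*k + 3)/(k**2 + 11*k + 30)
(s_(k+1) − s_k) − t_k = 3*(-3*k**4 - 28*k**3 - 53*k**2 - 48*k + 2)/(k**2 + 11*k + 30)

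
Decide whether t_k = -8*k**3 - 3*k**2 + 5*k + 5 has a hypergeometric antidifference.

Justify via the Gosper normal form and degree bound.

Yes. s_k = k*(-2*k**3 + 3*k**2 + 2*k + 2).

Compute t_(k+1)/t_k: get (8*k**3 + 27*k**2 + 25*k + 1)/(8*k**3 + 3*k**2 - 5*k - 5).
Normal form (A,B,C) = (1, 1, k**3 + 3*k**2/8 - 5*k/8 - 5/8).
f must satisfy (1)·f(k+1) − (1)·f(k) = k**3 + 3*k**2/8 - 5*k/8 - 5/8.
Degrees (0,0,3) ⇒ d ≤ 4.
Match coefficients ⇒ f(k) = k*(2*k**3 - 3*k**2 - 2*k - 2)/8.
So s_k = (B(k−1)f/C)·t_k = (k*(2*k**3 - 3*k**2 - 2*k - 2)/(8*k**3 + 3*k**2 - 5*k - 5))·t_k = k*(-2*k**3 + 3*k**2 + 2*k + 2).
Verify: -8*k**3 - 3*k**2 + 5*k + 5 matches t_k.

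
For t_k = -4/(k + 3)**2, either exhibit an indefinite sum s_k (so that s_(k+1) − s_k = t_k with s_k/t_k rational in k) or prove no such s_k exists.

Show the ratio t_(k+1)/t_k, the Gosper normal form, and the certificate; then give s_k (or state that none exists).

no hypergeometric antidifference exists

r(k) = (k + 3)**2/(k + 4)**2 after simplifying.
A = k**2 + 6*k + 9, B = k**2 + 8*k + 16, C = 1.
Set up (k**2 + 6*k + 9)·f(k+1) − (k**2 + 6*k + 9)·f(k) − (1) = 0.
Bound: deg f ≤ 0.
Generic f = c0 gives residual -1; -1 = 0 cannot hold, so t_k is not Gosper-summable.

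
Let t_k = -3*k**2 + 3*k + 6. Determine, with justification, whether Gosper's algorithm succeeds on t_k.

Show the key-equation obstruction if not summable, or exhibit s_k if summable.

The ratio is (k**2 + k - 2)/(k**2 - k - 2).
Normal form (A,B,C) = (1, 1, k**2 - k - 2).
Set up (1)·f(k+1) − (1)·f(k) − (k**2 - k - 2) = 0.
deg f ≤ 3 (via 0,0,2).
Match coefficients ⇒ f(k) = k*(k - 4)*(k + 1)/3.
Then R = B(k−1)f/C = k*(k - 4)/(3*(k - 2)), so s_k = R(k)·t_k = k*(-k**2 + 3*k + 4).
s_(k+1) − s_k = -3*k**2 + 3*k + 6 = t_k.

Yes. s_k = k*(-k**2 + 3*k + 4).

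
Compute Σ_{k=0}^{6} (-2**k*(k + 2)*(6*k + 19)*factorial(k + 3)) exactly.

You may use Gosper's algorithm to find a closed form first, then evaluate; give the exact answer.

Σ = -10683187188

The ratio is 2*(k + 3)*(k + 4)*(6*k + 25)/((k + 2)*(6*k + 19)).
So A=2*k + 8 and B=1, with C=k**2 + 31*k/6 + 19/3.
Set up (2*k + 8)·f(k+1) − (1)·f(k) − (k**2 + 31*k/6 + 19/3) = 0.
Degrees (1,0,2) ⇒ d ≤ 1.
Solve for f: f(k) = (3*k + 2)/6 (degree 1 ≤ 1).
So s_k = (B(k−1)f/C)·t_k = ((3*k + 2)/((k + 2)*(6*k + 19)))·t_k = -2**k*(3*k + 2)*factorial(k + 3).
Verify: -2**k*(k + 2)*(6*k + 19)*factorial(k + 3) matches t_k.
Σ_(k=0)^(6) t_k = s_(7) − s_(0) = -10683187200 − (-12) = -10683187188.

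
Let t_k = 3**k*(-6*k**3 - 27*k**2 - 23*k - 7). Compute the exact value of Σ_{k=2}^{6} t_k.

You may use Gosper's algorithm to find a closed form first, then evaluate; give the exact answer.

Σ = -2223981

Step 1: r(k) = 3*(6*k**3 + 45*k**2 + 95*k + 63)/(6*k**3 + 27*k**2 + 23*k + 7).
So A=3 and B=1, with C=k**3 + 9*k**2/2 + 23*k/6 + 7/6.
Key eq: (3)·f(k+1) = (1)·f(k) + (k**3 + 9*k**2/2 + 23*k/6 + 7/6).
From deg A=0, deg B=0, deg C=3: d=3.
Match coefficients ⇒ f(k) = (3*k**3 - 2*k + 2)/6.
Then R = B(k−1)f/C = (3*k**3 - 2*k + 2)/((2*k + 7)*(3*k**2 + 3*k + 1)), so s_k = R(k)·t_k = 3**k*(-3*k**3 + 2*k - 2).
Verify: 3**k*(3*k**3 + 4*k - 9*(k + 1)**3 + 2) matches t_k.
Evaluate s at k=7 and k=2: -2224179 and -198; difference -2223981.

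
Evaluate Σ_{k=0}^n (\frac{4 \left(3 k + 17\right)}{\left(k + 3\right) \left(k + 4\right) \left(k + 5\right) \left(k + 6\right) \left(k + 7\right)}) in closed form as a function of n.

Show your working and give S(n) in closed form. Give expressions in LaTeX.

Compute t_(k+1)/t_k: get (k + 3)*(3*k + 20)/((k + 8)*(3*k + 17)).
Normal form (A,B,C) = (k + 3, k + 8, k + 17/3).
Need (k + 3)·f(k+1) − (k + 7)·f(k) = k + 17/3.
d = 4 from the (1,1,1) case.
A polynomial solution: f(k) = k*(k + 5)*(k**2 + 13*k + 54)/216.
So s_k = (B(k−1)f/C)·t_k = (k*(k + 5)*(k + 7)*(k**2 + 13*k + 54)/(72*(3*k + 17)))·t_k = k*(k**2 + 13*k + 54)/(18*(k**3 + 13*k**2 + 54*k + 72)).
s_(k+1) − s_k = 4*(3*k + 17)/(k**5 + 25*k**4 + 245*k**3 + 1175*k**2 + 2754*k + 2520) = t_k.
s_(n+1) = (n**3 + 16*n**2 + 83*n + 68)/(18*(n**3 + 16*n**2 + 83*n + 140)) and s_(0) = 0, so S(n) = (n**3 + 16*n**2 + 83*n + 68)/(18*(n**3 + 16*n**2 + 83*n + 140)).

S(n) = \frac{n^{3} + 16 n^{2} + 83 n + 68}{18 \left(n^{3} + 16 n^{2} + 83 n + 140\right)}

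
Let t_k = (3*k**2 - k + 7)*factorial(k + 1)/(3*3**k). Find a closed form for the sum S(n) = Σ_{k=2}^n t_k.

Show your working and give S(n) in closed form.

S(n) = 3**(-n - 1)*(-10*3**n + 3*n**3*factorial(n) + 11*n**2*factorial(n) + 12*n*factorial(n) + 4*factorial(n))

t_(k+1)/t_k = (k + 2)*(-k + 3*(k + 1)**2 + 6)/(3*(3*k**2 - k + 7)).
Gosper form: A/B · C(k+1)/C(k) with A=k/3 + 2/3, B=1, C=k**2 - k/3 + 7/3.
f must satisfy (k/3 + 2/3)·f(k+1) − (1)·f(k) = k**2 - k/3 + 7/3.
From deg A=1, deg B=0, deg C=2: d=1.
Coefficient equations give f(k) = 3*k - 1.
Get s_k = R·t_k = (3*k - 1)*factorial(k + 1)/3**k with R(k) = B(k−1)f(k)/C(k) = 3*(3*k - 1)/(3*k**2 - k + 7).
Verify: (3*k**2 - k + 7)*factorial(k + 1)/(3*3**k) matches t_k.
Telescope: S(n) = s_(n+1) − s_(2) = 3**(-n - 1)*(3*n + 2)*factorial(n + 2) − (10/3) = 3**(-n - 1)*(-10*3**n + 3*n**3*factorial(n) + 11*n**2*factorial(n) + 12*n*factorial(n) + 4*factorial(n)).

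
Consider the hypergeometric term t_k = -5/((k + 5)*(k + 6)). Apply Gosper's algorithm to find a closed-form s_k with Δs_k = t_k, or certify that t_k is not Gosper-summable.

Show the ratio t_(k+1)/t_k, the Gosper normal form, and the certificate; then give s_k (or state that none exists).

s_k = -k/(k + 5)

t_(k+1)/t_k = (k + 5)/(k + 7).
Factor: A=k + 5; B=k + 7; C=1.
Key eq: (k + 5)·f(k+1) = (k + 6)·f(k) + (1).
deg f ≤ 1 (via 1,1,0).
Solve for f: f(k) = k/5 (degree 1 ≤ 1).
Then R = B(k−1)f/C = k*(k + 6)/5, so s_k = R(k)·t_k = -k/(k + 5).
Verify: -5/(k**2 + 11*k + 30) matches t_k.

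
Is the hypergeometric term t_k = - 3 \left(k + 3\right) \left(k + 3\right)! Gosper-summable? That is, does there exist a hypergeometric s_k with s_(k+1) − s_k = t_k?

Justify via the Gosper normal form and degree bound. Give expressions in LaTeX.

Compute t_(k+1)/t_k: get (k + 4)**2/(k + 3).
A = k + 4, B = 1, C = k + 3.
Set up (k + 4)·f(k+1) − (1)·f(k) − (k + 3) = 0.
d = 0 from the (1,0,1) case.
Solve for f: f(k) = 1 (degree 0 ≤ 0).
Certificate R = B(k−1)f/C = 1/(k + 3) gives s_k = -3*factorial(k + 3).
Δs = -3*(k + 3)*factorial(k + 3), as required.

Yes. s_k = - 3 \left(k + 3\right)!.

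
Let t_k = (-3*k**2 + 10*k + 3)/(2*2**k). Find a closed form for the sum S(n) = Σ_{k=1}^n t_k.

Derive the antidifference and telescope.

S(n) = 2**(-n - 1)*(5*2**n + 3*n**2 + 2*n - 5)

r(k) = (3*k**2 - 4*k - 10)/(2*(3*k**2 - 10*k - 3)) after simplifying.
A = 1/2, B = 1, C = k**2 - 10*k/3 - 1.
f must satisfy (1/2)·f(k+1) − (1)·f(k) = k**2 - 10*k/3 - 1.
Degrees (0,0,2) ⇒ d ≤ 2.
Match coefficients ⇒ f(k) = -2*(k - 2)*(3*k + 2)/3.
So s_k = (B(k−1)f/C)·t_k = (-2*(k - 2)*(3*k + 2)/(3*k**2 - 10*k - 3))·t_k = (3*k**2 - 4*k - 4)/2**k.
Verify: (-3*k**2 + 10*k + 3)/(2*2**k) matches t_k.
Σ_(k=1)^n t_k = s_(n+1) − s_(1) = (2**(-n - 1)*(3*n**2 + 2*n - 5)) − (-5/2), i.e. 2**(-n - 1)*(5*2**n + 3*n**2 + 2*n - 5).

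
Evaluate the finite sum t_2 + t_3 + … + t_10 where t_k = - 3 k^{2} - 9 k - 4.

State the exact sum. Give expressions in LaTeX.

Ratio r(k) = (3*k**2 + 15*k + 16)/(3*k**2 + 9*k + 4).
Take A(k)=1, B(k)=1, C(k)=k**2 + 3*k + 4/3.
Set up (1)·f(k+1) − (1)·f(k) − (k**2 + 3*k + 4/3) = 0.
From deg A=0, deg B=0, deg C=2: d=3.
Solving with deg f ≤ 3: f(k) = k**2*(k + 3)/3.
R(k) = B(k−1)·f(k)/C(k) = k**2*(k + 3)/(3*k**2 + 9*k + 4); s_k = R·t_k = k**2*(-k - 3).
Δs = -3*k**2 - 9*k - 4, as required.
Sum = s_(11) − s_(2); s_(11) = -1694, s_(2) = -20 ⇒ -1674.

Σ = -1674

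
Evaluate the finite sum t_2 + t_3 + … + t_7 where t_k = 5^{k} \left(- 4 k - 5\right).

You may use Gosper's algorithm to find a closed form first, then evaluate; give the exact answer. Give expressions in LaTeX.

The ratio is 5*(4*k + 9)/(4*k + 5).
A = 5, B = 1, C = k + 5/4.
Need (5)·f(k+1) − (1)·f(k) = k + 5/4.
From deg A=0, deg B=0, deg C=1: d=1.
Solving with deg f ≤ 1: f(k) = k/4.
So s_k = (B(k−1)f/C)·t_k = (k/(4*k + 5))·t_k = -5**k*k.
Δs = 5**k*(-4*k - 5), as required.
Telescoping: Σ = s_(8) − s_(2) = -3125000 − (-50) = -3124950.

Σ = -3124950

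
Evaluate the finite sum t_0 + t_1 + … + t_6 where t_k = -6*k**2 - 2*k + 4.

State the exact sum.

Compute t_(k+1)/t_k: get (k + 3*(k + 1)**2 - 1)/(3*k**2 + k - 2).
A = 1, B = 1, C = k**2 + k/3 - 2/3.
Solve (1)·f(k+1) − (1)·f(k) = k**2 + k/3 - 2/3.
deg f ≤ 3 (via 0,0,2).
Solving with deg f ≤ 3: f(k) = k*(k - 2)*(k + 1)/3.
So s_k = (B(k−1)f/C)·t_k = (k*(k - 2)/(3*k - 2))·t_k = 2*k*(-k**2 + k + 2).
s_(k+1) − s_k = -6*k**2 - 2*k + 4 = t_k.
Telescoping: Σ = s_(7) − s_(0) = -560 − (0) = -560.

Σ = -560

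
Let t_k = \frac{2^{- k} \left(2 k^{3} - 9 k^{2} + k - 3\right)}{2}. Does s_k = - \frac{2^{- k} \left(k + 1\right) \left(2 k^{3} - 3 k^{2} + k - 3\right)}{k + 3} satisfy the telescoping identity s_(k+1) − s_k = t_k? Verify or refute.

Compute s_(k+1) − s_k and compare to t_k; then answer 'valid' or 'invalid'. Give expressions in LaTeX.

Invalid: residual \frac{2^{- k} \left(- 2 k^{4} - k^{3} + 32 k^{2} - 2 k + 15\right)}{k^{2} + 7 k + 12} ≠ 0.

s_(k+1) = (-2*k**4 - 7*k**3 - 7*k**2 + k + 6)/(2*2**k*(k + 4))
s_(k+1) − s_k = (2*k**5 + k**4 - 40*k**3 - 40*k**2 - 13*k - 6)/(2*2**k*(k**2 + 7*k + 12))
(s_(k+1) − s_k) − t_k = (-2*k**4 - k**3 + 32*k**2 - 2*k + 15)/(2**k*(k**2 + 7*k + 12))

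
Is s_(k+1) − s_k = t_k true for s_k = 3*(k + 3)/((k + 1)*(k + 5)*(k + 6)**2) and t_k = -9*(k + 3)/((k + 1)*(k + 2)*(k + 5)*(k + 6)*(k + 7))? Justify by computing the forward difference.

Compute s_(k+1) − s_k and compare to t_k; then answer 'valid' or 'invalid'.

Invalid: residual 36*(k**2 + 9*k + 17)/(k**7 + 34*k**6 + 478*k**5 + 3568*k**4 + 15061*k**3 + 35206*k**2 + 40908*k + 17640) ≠ 0.

s_(k+1) = 3*(k + 4)/((k + 2)*(k + 6)*(k + 7)**2)
s_(k+1) − s_k = 3*((k + 1)*(k + 4)*(k + 5)*(k + 6) - (k + 2)*(k + 3)*(k + 7)**2)/((k + 1)*(k + 2)*(k + 5)*(k + 6)**2*(k + 7)**2)
(s_(k+1) − s_k) − t_k = 36*(k**2 + 9*k + 17)/(k**7 + 34*k**6 + 478*k**5 + 3568*k**4 + 15061*k**3 + 35206*k**2 + 40908*k + 17640)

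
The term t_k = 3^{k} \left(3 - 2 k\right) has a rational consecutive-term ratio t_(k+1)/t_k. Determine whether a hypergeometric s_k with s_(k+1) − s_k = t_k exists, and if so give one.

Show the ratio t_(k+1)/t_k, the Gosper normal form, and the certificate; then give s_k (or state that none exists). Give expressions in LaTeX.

s_k = 3^{k} \left(3 - k\right)

Compute t_(k+1)/t_k: get 3*(2*k - 1)/(2*k - 3).
Normal form (A,B,C) = (3, 1, k - 3/2).
f must satisfy (3)·f(k+1) − (1)·f(k) = k - 3/2.
deg f ≤ 1 (via 0,0,1).
Solve for f: f(k) = (k - 3)/2 (degree 1 ≤ 1).
Get s_k = R·t_k = 3**k*(3 - k) with R(k) = B(k−1)f(k)/C(k) = (k - 3)/(2*k - 3).
Verify: 3**k*(3 - 2*k) matches t_k.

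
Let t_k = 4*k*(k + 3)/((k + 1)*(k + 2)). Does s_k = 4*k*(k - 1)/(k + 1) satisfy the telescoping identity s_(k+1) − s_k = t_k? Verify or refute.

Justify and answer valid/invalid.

s_(k+1) = 4*k*(k + 1)/(k + 2)
s_(k+1) − s_k = 4*k*(k + 3)/(k**2 + 3*k + 2)
(s_(k+1) − s_k) − t_k = 0

valid; difference matches t_k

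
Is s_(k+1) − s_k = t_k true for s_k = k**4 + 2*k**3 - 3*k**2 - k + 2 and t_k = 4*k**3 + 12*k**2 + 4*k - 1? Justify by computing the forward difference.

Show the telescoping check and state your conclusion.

valid (s_(k+1) − s_k reduces to t_k)

s_(k+1) = k**4 + 6*k**3 + 9*k**2 + 3*k + 1
s_(k+1) − s_k = 4*k**3 + 12*k**2 + 4*k - 1
(s_(k+1) − s_k) − t_k = 0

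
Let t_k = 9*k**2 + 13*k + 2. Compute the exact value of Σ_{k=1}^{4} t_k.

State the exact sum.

Compute t_(k+1)/t_k: get (9*k**2 + 31*k + 24)/(9*k**2 + 13*k + 2).
Take A(k)=1, B(k)=1, C(k)=k**2 + 13*k/9 + 2/9.
Set up (1)·f(k+1) − (1)·f(k) − (k**2 + 13*k/9 + 2/9) = 0.
d = 3 from the (0,0,2) case.
Solving with deg f ≤ 3: f(k) = k*(3*k**2 + 2*k - 3)/9.
Certificate R = B(k−1)f/C = k*(3*k**2 + 2*k - 3)/(9*k**2 + 13*k + 2) gives s_k = k*(3*k**2 + 2*k - 3).
Check: Δs_k = 9*k**2 + 13*k + 2. ✓
Telescoping: Σ = s_(5) − s_(1) = 410 − (2) = 408.

Σ = 408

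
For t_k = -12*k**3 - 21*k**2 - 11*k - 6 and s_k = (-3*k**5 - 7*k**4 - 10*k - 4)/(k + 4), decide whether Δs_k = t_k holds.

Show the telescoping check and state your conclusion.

Invalid: residual 2*(9*k**4 + 68*k**3 + 97*k**2 + 46*k + 22)/(k**2 + 9*k + 20) ≠ 0.

s_(k+1) = (-10*k - 3*(k + 1)**5 - 7*(k + 1)**4 - 14)/(k + 5)
s_(k+1) − s_k = (-12*k**5 - 111*k**4 - 304*k**3 - 331*k**2 - 182*k - 76)/(k**2 + 9*k + 20)
(s_(k+1) − s_k) − t_k = 2*(9*k**4 + 68*k**3 + 97*k**2 + 46*k + 22)/(k**2 + 9*k + 20)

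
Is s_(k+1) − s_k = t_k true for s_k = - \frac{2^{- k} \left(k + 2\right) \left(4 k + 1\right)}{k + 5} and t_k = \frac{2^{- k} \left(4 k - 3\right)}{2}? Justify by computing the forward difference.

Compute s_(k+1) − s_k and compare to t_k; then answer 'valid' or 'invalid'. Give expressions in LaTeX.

Invalid: residual \frac{3 \cdot 2^{- k} \left(- 4 k^{2} - 25 k + 13\right)}{2 \left(k^{2} + 11 k + 30\right)} ≠ 0.

s_(k+1) = -(k + 3)*(4*k + 5)/(2*2**k*(k + 6))
s_(k+1) − s_k = (4*k**3 + 29*k**2 + 12*k - 51)/(2*2**k*(k**2 + 11*k + 30))
(s_(k+1) − s_k) − t_k = 3*(-4*k**2 - 25*k + 13)/(2*2**k*(k**2 + 11*k + 30))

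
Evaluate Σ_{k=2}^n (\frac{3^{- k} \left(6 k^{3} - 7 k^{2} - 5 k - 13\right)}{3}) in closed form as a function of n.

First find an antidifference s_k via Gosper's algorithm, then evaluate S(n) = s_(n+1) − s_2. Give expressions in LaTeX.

The ratio is (6*k**3 + 11*k**2 - k - 19)/(3*(6*k**3 - 7*k**2 - 5*k - 13)).
So A=1/3 and B=1, with C=k**3 - 7*k**2/6 - 5*k/6 - 13/6.
f must satisfy (1/3)·f(k+1) − (1)·f(k) = k**3 - 7*k**2/6 - 5*k/6 - 13/6.
deg f ≤ 3 (via 0,0,3).
Solve for f: f(k) = -(3*k**3 + k**2 + 3*k - 3)/2 (degree 3 ≤ 3).
R(k) = B(k−1)·f(k)/C(k) = -3*(3*k**3 + k**2 + 3*k - 3)/(6*k**3 - 7*k**2 - 5*k - 13); s_k = R·t_k = (-3*k**3 - k**2 - 3*k + 3)/3**k.
Δs = (6*k**3 - 7*k**2 - 5*k - 13)/(3*3**k), as required.
Evaluate: s_(n+1) = 3**(-n - 1)*(-3*n**3 - 10*n**2 - 14*n - 4); subtract s_(2) = -31/9 ⇒ S(n) = 3**(-n - 2)*(31*3**n - 9*n**3 - 30*n**2 - 42*n - 12).

S(n) = 3^{- n - 2} \left(31 \cdot 3^{n} - 9 n^{3} - 30 n^{2} - 42 n - 12\right)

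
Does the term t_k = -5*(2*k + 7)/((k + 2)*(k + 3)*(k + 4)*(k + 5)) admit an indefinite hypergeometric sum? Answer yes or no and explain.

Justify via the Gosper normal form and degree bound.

Ratio r(k) = (k + 2)*(2*k + 9)/((k + 6)*(2*k + 7)).
Normal form (A,B,C) = (k + 2, k + 6, k + 7/2).
Key eq: (k + 2)·f(k+1) = (k + 5)·f(k) + (k + 7/2).
Degrees (1,1,1) ⇒ d ≤ 3.
A polynomial solution: f(k) = k*(k + 3)*(k + 6)/16.
So s_k = (B(k−1)f/C)·t_k = (k*(k + 3)*(k + 5)*(k + 6)/(8*(2*k + 7)))·t_k = 5*k*(-k - 6)/(8*(k**2 + 6*k + 8)).
Check: Δs_k = 5*(-2*k - 7)/(k**4 + 14*k**3 + 71*k**2 + 154*k + 120). ✓

Yes. s_k = 5*k*(-k - 6)/(8*(k**2 + 6*k + 8)).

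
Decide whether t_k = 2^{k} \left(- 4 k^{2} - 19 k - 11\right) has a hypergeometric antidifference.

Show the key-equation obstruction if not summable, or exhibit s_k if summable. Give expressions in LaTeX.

Yes. s_k = 2^{k} \left(- 4 k^{2} - 3 k + 3\right).

Compute t_(k+1)/t_k: get 2*(4*k**2 + 27*k + 34)/(4*k**2 + 19*k + 11).
Factor: A=2; B=1; C=k**2 + 19*k/4 + 11/4.
Set up (2)·f(k+1) − (1)·f(k) − (k**2 + 19*k/4 + 11/4) = 0.
From deg A=0, deg B=0, deg C=2: d=2.
Coefficient equations give f(k) = (4*k**2 + 3*k - 3)/4.
Then R = B(k−1)f/C = (4*k**2 + 3*k - 3)/(4*k**2 + 19*k + 11), so s_k = R(k)·t_k = 2**k*(-4*k**2 - 3*k + 3).
s_(k+1) − s_k = 2**k*(-4*k**2 - 19*k - 11) = t_k.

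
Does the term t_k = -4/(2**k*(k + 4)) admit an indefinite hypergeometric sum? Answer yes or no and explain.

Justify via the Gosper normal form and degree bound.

r(k) = (k + 4)/(2*(k + 5)) after simplifying.
Normal form (A,B,C) = (k/2 + 2, k + 5, 1).
f must satisfy (k/2 + 2)·f(k+1) − (k + 4)·f(k) = 1.
deg f ≤ -1 (via 1,1,0).
d = -1 < 0 ⇒ no nonzero polynomial f; not summable.

No — t_k has no hypergeometric antidifference.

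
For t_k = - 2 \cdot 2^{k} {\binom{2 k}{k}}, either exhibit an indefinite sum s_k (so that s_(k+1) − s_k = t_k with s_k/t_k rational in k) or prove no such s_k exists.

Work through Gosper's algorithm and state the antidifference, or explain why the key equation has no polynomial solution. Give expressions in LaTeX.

Ratio r(k) = 4*(2*k + 1)/(k + 1).
Gosper form: A/B · C(k+1)/C(k) with A=8*k + 4, B=k + 1, C=1.
Solve (8*k + 4)·f(k+1) − (k)·f(k) = 1.
d = -1 from the (1,1,0) case.
Negative degree bound (-1): no f exists, t_k not Gosper-summable.

no hypergeometric antidifference exists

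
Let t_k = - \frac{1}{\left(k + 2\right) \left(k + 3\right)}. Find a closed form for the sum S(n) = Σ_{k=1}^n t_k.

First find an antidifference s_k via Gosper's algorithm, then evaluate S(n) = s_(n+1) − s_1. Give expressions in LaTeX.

The ratio is (k + 2)/(k + 4).
So A=k + 2 and B=k + 4, with C=1.
Need (k + 2)·f(k+1) − (k + 3)·f(k) = 1.
d = 1 from the (1,1,0) case.
Solving with deg f ≤ 1: f(k) = k/2.
Then R = B(k−1)f/C = k*(k + 3)/2, so s_k = R(k)·t_k = -k/(2*k + 4).
Check: Δs_k = -1/(k**2 + 5*k + 6). ✓
s_(n+1) = (-n - 1)/(2*(n + 3)) and s_(1) = -1/6, so S(n) = -n/(3*n + 9).

S(n) = - \frac{n}{3 n + 9}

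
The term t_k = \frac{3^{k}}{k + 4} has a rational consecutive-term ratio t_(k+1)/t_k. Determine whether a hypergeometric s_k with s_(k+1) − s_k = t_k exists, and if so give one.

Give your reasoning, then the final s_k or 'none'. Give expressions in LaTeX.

not Gosper-summable; s_k does not exist

Step 1: r(k) = 3*(k + 4)/(k + 5).
So A=3*k + 12 and B=k + 5, with C=1.
Set up (3*k + 12)·f(k+1) − (k + 4)·f(k) − (1) = 0.
From deg A=1, deg B=1, deg C=0: d=-1.
Bound -1 < 0, so the key equation has no polynomial solution.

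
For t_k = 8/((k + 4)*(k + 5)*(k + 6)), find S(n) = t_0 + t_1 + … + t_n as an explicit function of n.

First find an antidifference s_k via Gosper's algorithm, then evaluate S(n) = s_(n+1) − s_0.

S(n) = (n**2 + 11*n + 10)/(5*(n**2 + 11*n + 30))

t_(k+1)/t_k = (k + 4)/(k + 7).
Take A(k)=k + 4, B(k)=k + 7, C(k)=1.
f must satisfy (k + 4)·f(k+1) − (k + 6)·f(k) = 1.
deg f ≤ 2 (via 1,1,0).
Solving with deg f ≤ 2: f(k) = k*(k + 9)/40.
So s_k = (B(k−1)f/C)·t_k = (k*(k + 6)*(k + 9)/40)·t_k = k*(k + 9)/(5*(k + 4)*(k + 5)).
Check: Δs_k = 8/(k**3 + 15*k**2 + 74*k + 120). ✓
Σ_(k=0)^n t_k = s_(n+1) − s_(0) = ((n**2 + 11*n + 10)/(5*(n**2 + 11*n + 30))) − (0), i.e. (n**2 + 11*n + 10)/(5*(n**2 + 11*n + 30)).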